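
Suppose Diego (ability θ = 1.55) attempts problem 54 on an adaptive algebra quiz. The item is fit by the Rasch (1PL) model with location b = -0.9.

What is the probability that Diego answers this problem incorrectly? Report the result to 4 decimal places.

0.0794

P(θ) = 1 / (1 + exp(−(θ − b)))
Exponent: (1.55 − (-0.9)) = 2.4500
1/(1 + e^{-2.4500}) = 0.9206
P = 0.9206
P(incorrect) = 1 − 0.9206 = 0.0794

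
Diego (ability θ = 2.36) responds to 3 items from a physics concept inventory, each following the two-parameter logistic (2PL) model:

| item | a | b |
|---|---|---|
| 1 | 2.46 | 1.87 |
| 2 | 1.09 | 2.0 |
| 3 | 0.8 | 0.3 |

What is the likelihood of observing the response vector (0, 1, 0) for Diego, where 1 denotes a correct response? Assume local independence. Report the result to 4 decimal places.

0.0222

P(θ) = 1 / (1 + exp(−a(θ − b)))
P_1 = 1/(1+e^{-1.2054}) = 0.7695
P_2 = 1/(1+e^{-0.3924}) = 0.5969
P_3 = 1/(1+e^{-1.6480}) = 0.8386
L = (1−P_1) × P_2 × (1−P_3) = 0.2305 × 0.5969 × 0.1614 = 0.02220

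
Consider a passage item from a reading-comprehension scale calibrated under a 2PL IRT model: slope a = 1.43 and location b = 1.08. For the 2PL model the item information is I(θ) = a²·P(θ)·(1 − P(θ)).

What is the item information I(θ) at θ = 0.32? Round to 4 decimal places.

0.3857

P = 1/(1+e^{1.0868}) = 0.2522
P(1−P) = 0.2522 × 0.7478 = 0.1886
I = a² × P(1−P) = 1.43² × 0.1886 = 0.38568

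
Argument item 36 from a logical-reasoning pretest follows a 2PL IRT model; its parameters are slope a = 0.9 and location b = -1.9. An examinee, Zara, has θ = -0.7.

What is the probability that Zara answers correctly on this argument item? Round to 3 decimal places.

P(θ) = 1 / (1 + exp(−a(θ − b)))
Exponent: 0.9 × (-0.7 − (-1.9)) = 1.0800
1/(1 + e^{-1.0800}) = 0.7465

0.746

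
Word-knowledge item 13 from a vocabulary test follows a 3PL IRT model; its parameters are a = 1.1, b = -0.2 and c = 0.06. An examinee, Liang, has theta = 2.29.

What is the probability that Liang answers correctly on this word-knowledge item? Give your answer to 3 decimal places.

P(theta) = c + (1 − c) · 1 / (1 + exp(−a(theta − b)))
Exponent: 1.1 × (2.29 − (-0.2)) = 2.7390
1/(1 + e^{-2.7390}) = 0.9393
P = 0.06 + 0.94 × 0.9393 = 0.9429

0.943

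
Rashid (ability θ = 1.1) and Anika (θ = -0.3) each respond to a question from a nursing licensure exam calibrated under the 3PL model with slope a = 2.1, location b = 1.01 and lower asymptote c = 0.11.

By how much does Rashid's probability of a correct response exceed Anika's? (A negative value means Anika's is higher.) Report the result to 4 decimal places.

P(θ) = c + (1 − c) · 1 / (1 + exp(−a(θ − b)))
P(Rashid) = 0.5969  [exponent 0.1890]
P(Anika) = 0.1634  [exponent -2.7510]
Difference = 0.5969 − 0.1634 = 0.4335

0.4335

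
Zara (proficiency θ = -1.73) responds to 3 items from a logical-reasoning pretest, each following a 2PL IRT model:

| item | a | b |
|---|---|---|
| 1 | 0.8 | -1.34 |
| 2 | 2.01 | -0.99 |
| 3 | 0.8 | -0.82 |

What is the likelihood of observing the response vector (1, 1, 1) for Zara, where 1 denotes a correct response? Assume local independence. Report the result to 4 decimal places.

P(θ) = 1 / (1 + exp(−a(θ − b)))
P_1 = 1/(1+e^{0.3120}) = 0.4226
P_2 = 1/(1+e^{1.4874}) = 0.1843
P_3 = 1/(1+e^{0.7280}) = 0.3256
L = P_1 × P_2 × P_3 = 0.4226 × 0.1843 × 0.3256 = 0.02537

0.0254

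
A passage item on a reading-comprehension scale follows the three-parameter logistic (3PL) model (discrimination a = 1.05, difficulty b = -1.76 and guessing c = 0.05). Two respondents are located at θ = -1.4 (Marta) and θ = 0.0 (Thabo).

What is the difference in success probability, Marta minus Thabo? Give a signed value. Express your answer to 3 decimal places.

-0.257

P(θ) = c + (1 − c) · 1 / (1 + exp(−a(θ − b)))
P(Marta) = 0.6137  [exponent 0.3780]
P(Thabo) = 0.8707  [exponent 1.8480]
Difference = 0.6137 − 0.8707 = -0.2570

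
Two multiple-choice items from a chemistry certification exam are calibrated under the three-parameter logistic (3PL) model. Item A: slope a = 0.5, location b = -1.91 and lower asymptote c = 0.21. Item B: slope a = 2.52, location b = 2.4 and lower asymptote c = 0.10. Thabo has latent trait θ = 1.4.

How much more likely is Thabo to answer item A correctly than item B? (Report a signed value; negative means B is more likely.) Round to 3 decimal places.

0.706

P(θ) = c + (1 − c) · 1 / (1 + exp(−a(θ − b)))
P_A = 0.8733
P_B = 0.1670
P_A − P_B = 0.7062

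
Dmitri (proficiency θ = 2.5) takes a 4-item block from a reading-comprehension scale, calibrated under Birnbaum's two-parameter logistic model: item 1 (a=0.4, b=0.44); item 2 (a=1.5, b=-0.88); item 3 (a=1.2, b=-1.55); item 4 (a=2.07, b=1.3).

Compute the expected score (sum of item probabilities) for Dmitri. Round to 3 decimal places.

P(θ) = 1 / (1 + exp(−a(θ − b)))
P_1 = 1/(1+e^{-0.8240}) = 0.6951
P_2 = 1/(1+e^{-5.0700}) = 0.9938
P_3 = 1/(1+e^{-4.8600}) = 0.9923
P_4 = 1/(1+e^{-2.4840}) = 0.9230
E[score] = 0.6951 + 0.9938 + 0.9923 + 0.9230 = 3.6042

3.604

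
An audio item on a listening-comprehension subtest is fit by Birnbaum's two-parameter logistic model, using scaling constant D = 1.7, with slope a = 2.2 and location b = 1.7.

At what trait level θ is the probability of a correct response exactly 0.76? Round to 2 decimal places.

P(θ) = 1 / (1 + exp(−D·a(θ − b)))
logit = ln(0.7600/0.2400) = 1.1527
θ = b + logit/(1.7·a) = 1.7 + 1.1527/3.7400 = 2.0082

2.01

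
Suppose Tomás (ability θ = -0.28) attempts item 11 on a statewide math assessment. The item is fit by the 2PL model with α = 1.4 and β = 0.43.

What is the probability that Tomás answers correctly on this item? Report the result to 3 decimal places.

P(θ) = 1 / (1 + exp(−α(θ − β)))
Exponent: 1.4 × (-0.28 − 0.43) = -0.9940
1/(1 + e^{0.9940}) = 0.2701

0.270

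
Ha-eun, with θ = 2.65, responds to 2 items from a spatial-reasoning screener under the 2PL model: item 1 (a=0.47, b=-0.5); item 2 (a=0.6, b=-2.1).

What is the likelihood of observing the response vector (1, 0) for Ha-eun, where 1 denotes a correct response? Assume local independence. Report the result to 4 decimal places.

P(θ) = 1 / (1 + exp(−a(θ − b)))
P_1 = 1/(1+e^{-1.4805}) = 0.8146
P_2 = 1/(1+e^{-2.8500}) = 0.9453
L = P_1 × (1−P_2) = 0.8146 × 0.0547 = 0.04455

0.0445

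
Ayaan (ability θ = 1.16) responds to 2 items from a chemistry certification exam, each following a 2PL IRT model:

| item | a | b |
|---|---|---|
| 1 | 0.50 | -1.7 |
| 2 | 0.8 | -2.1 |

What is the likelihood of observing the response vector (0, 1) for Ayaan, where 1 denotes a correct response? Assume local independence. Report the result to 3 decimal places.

P(θ) = 1 / (1 + exp(−a(θ − b)))
P_1 = 1/(1+e^{-1.4300}) = 0.8069
P_2 = 1/(1+e^{-2.6080}) = 0.9314
L = (1−P_1) × P_2 = 0.1931 × 0.9314 = 0.17985

0.180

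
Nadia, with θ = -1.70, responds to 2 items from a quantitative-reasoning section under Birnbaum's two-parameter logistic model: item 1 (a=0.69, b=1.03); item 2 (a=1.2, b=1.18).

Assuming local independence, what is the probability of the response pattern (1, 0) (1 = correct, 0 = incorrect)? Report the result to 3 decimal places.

0.128

P(θ) = 1 / (1 + exp(−a(θ − b)))
P_1 = 1/(1+e^{1.8837}) = 0.1320
P_2 = 1/(1+e^{3.4560}) = 0.0306
L = P_1 × (1−P_2) = 0.1320 × 0.9694 = 0.12793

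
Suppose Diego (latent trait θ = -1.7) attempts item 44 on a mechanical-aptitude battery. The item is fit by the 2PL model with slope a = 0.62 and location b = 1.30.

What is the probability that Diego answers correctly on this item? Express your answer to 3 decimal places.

P(θ) = 1 / (1 + exp(−a(θ − b)))
Exponent: 0.62 × (-1.7 − 1.30) = -1.8600
1/(1 + e^{1.8600}) = 0.1347

0.135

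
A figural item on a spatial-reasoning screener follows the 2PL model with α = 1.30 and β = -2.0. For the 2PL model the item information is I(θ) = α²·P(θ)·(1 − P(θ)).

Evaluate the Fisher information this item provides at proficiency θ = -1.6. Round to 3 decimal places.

P = 1/(1+e^{-0.5200}) = 0.6271
P(1−P) = 0.6271 × 0.3729 = 0.2338
I = α² × P(1−P) = 1.30² × 0.2338 = 0.39518

0.395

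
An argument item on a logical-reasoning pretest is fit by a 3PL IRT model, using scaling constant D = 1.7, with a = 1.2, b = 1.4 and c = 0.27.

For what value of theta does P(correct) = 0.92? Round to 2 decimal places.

P(theta) = c + (1 − c) · 1 / (1 + exp(−D·a(theta − b)))
Remove guessing floor: (0.92 − 0.27)/(1 − 0.27) = 0.8904
logit = ln(0.8904/0.1096) = 2.0949
theta = b + logit/(1.7·a) = 1.4 + 2.0949/2.0400 = 2.4269

2.43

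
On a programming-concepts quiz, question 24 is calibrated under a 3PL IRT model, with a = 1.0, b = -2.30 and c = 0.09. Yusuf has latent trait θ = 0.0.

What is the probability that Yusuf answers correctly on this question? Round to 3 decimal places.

0.917

P(θ) = c + (1 − c) · 1 / (1 + exp(−a(θ − b)))
Exponent: 1.0 × (0.0 − (-2.30)) = 2.3000
1/(1 + e^{-2.3000}) = 0.9089
P = 0.09 + 0.91 × 0.9089 = 0.9171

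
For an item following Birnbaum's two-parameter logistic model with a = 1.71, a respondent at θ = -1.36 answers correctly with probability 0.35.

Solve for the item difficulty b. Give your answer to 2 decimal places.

P(θ) = 1 / (1 + exp(−a(θ − b)))
logit(0.35) = ln(0.35/0.65) = -0.6190
b = θ − logit/(a) = -1.36 − (-0.6190)/1.7100 = -0.9980

-1.00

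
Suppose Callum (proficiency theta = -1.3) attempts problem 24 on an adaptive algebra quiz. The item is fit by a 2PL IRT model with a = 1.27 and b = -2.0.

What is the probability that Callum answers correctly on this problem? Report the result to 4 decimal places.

P(theta) = 1 / (1 + exp(−a(theta − b)))
Exponent: 1.27 × (-1.3 − (-2.0)) = 0.8890
1/(1 + e^{-0.8890}) = 0.7087

0.7087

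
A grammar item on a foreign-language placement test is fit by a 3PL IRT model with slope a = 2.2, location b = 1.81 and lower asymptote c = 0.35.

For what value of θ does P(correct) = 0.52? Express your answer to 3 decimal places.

P(θ) = c + (1 − c) · 1 / (1 + exp(−a(θ − b)))
Remove guessing floor: (0.52 − 0.35)/(1 − 0.35) = 0.2615
logit = ln(0.2615/0.7385) = -1.0380
θ = b + logit/(a) = 1.81 + (-1.0380)/2.2000 = 1.3382

1.338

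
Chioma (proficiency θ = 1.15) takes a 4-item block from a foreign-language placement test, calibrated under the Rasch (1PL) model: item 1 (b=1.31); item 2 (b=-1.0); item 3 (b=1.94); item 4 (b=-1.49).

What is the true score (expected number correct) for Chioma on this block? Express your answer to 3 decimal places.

2.601

P(θ) = 1 / (1 + exp(−(θ − b)))
P_1 = 1/(1+e^{0.1600}) = 0.4601
P_2 = 1/(1+e^{-2.1500}) = 0.8957
P_3 = 1/(1+e^{0.7900}) = 0.3122
P_4 = 1/(1+e^{-2.6400}) = 0.9334
E[score] = 0.4601 + 0.8957 + 0.3122 + 0.9334 = 2.6013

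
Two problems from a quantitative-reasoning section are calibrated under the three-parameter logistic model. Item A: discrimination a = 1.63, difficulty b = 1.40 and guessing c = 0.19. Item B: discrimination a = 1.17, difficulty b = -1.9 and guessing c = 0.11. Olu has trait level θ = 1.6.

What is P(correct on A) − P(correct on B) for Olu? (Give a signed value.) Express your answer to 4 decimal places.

P(θ) = c + (1 − c) · 1 / (1 + exp(−a(θ − b)))
P_A = 0.6604
P_B = 0.9854
P_A − P_B = -0.3250

-0.3250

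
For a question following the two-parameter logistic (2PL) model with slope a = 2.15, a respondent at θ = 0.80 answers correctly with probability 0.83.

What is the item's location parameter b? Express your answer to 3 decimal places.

P(θ) = 1 / (1 + exp(−a(θ − b)))
logit(0.83) = ln(0.83/0.17) = 1.5856
b = θ − logit/(a) = 0.80 − 1.5856/2.1500 = 0.0625

0.062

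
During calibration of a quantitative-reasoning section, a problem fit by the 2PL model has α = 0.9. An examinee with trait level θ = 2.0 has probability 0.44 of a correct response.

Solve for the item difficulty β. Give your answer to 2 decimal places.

2.27

P(θ) = 1 / (1 + exp(−α(θ − β)))
logit(0.44) = ln(0.44/0.56) = -0.2412
β = θ − logit/(α) = 2.0 − (-0.2412)/0.9000 = 2.2680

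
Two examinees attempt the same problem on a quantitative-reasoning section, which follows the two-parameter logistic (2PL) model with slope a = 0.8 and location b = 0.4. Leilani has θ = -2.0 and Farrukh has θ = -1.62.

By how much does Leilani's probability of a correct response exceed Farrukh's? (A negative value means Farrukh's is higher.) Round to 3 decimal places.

-0.038

P(θ) = 1 / (1 + exp(−a(θ − b)))
P(Leilani) = 0.1279  [exponent -1.9200]
P(Farrukh) = 0.1658  [exponent -1.6160]
Difference = 0.1279 − 0.1658 = -0.0379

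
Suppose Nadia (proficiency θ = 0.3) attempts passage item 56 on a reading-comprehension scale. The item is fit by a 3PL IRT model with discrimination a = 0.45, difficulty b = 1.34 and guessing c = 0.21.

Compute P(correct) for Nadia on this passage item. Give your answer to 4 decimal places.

P(θ) = c + (1 − c) · 1 / (1 + exp(−a(θ − b)))
Exponent: 0.45 × (0.3 − 1.34) = -0.4680
1/(1 + e^{0.4680}) = 0.3851
P = 0.21 + 0.79 × 0.3851 = 0.5142

0.5142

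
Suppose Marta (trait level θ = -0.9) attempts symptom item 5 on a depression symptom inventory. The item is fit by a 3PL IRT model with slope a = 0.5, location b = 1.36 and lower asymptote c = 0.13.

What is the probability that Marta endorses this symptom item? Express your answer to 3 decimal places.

P(θ) = c + (1 − c) · 1 / (1 + exp(−a(θ − b)))
Exponent: 0.5 × (-0.9 − 1.36) = -1.1300
1/(1 + e^{1.1300}) = 0.2442
P = 0.13 + 0.87 × 0.2442 = 0.3424

0.342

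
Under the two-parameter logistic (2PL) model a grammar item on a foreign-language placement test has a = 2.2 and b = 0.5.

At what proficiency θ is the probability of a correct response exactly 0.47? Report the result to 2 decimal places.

0.45

P(θ) = 1 / (1 + exp(−a(θ − b)))
logit = ln(0.4700/0.5300) = -0.1201
θ = b + logit/(a) = 0.5 + (-0.1201)/2.2000 = 0.4454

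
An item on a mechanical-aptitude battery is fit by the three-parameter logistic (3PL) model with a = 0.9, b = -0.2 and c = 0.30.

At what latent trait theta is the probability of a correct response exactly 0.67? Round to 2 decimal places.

P(theta) = c + (1 − c) · 1 / (1 + exp(−a(theta − b)))
Remove guessing floor: (0.67 − 0.30)/(1 − 0.30) = 0.5286
logit = ln(0.5286/0.4714) = 0.1144
theta = b + logit/(a) = -0.2 + 0.1144/0.9000 = -0.0729

-0.07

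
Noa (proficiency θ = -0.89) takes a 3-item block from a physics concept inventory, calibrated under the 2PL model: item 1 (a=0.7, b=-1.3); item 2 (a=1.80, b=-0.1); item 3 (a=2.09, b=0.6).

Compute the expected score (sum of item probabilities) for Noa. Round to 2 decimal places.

P(θ) = 1 / (1 + exp(−a(θ − b)))
P_1 = 1/(1+e^{-0.2870}) = 0.5713
P_2 = 1/(1+e^{1.4220}) = 0.1943
P_3 = 1/(1+e^{3.1141}) = 0.0425
E[score] = 0.5713 + 0.1943 + 0.0425 = 0.8081

0.81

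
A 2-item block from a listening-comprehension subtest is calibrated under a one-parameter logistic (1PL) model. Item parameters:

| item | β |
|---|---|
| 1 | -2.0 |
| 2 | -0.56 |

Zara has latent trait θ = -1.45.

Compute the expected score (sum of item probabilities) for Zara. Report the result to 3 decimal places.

0.925

P(θ) = 1 / (1 + exp(−(θ − β)))
P_1 = 1/(1+e^{-0.5500}) = 0.6341
P_2 = 1/(1+e^{0.8900}) = 0.2911
E[score] = 0.6341 + 0.2911 = 0.9252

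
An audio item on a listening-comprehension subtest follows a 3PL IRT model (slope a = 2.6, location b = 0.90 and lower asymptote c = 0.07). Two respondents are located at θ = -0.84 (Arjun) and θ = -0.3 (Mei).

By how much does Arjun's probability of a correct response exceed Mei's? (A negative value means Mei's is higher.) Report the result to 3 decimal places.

P(θ) = c + (1 − c) · 1 / (1 + exp(−a(θ − b)))
P(Arjun) = 0.0800  [exponent -4.5240]
P(Mei) = 0.1093  [exponent -3.1200]
Difference = 0.0800 − 0.1093 = -0.0294

-0.029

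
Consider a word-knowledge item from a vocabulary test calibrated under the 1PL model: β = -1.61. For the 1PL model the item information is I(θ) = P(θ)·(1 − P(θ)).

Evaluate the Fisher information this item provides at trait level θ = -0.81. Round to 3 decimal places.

0.214

P = 1/(1+e^{-0.8000}) = 0.6900
P(1−P) = 0.6900 × 0.3100 = 0.2139
I = P(1−P) = 0.21391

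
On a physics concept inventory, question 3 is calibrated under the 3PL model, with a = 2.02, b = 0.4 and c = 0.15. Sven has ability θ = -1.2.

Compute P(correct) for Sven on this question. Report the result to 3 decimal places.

0.182

P(θ) = c + (1 − c) · 1 / (1 + exp(−a(θ − b)))
Exponent: 2.02 × (-1.2 − 0.4) = -3.2320
1/(1 + e^{3.2320}) = 0.0380
P = 0.15 + 0.85 × 0.0380 = 0.1823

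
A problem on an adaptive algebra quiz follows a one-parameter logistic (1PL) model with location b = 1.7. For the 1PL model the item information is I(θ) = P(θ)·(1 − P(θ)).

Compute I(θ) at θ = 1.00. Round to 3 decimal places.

0.222

P = 1/(1+e^{0.7000}) = 0.3318
P(1−P) = 0.3318 × 0.6682 = 0.2217
I = P(1−P) = 0.22171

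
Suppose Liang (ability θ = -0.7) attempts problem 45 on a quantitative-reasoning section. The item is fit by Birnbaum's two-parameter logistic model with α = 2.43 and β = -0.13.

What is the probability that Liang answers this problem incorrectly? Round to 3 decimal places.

0.800

P(θ) = 1 / (1 + exp(−α(θ − β)))
Exponent: 2.43 × (-0.7 − (-0.13)) = -1.3851
1/(1 + e^{1.3851}) = 0.2002
P(incorrect) = 1 − 0.2002 = 0.7998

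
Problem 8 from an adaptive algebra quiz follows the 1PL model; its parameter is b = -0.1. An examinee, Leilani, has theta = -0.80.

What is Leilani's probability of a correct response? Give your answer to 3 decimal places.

P(theta) = 1 / (1 + exp(−(theta − b)))
Exponent: (-0.80 − (-0.1)) = -0.7000
1/(1 + e^{0.7000}) = 0.3318
P = 0.3318

0.332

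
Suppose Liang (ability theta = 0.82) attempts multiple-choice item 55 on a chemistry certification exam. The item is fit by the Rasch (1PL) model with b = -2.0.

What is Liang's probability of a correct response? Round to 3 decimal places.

0.944

P(theta) = 1 / (1 + exp(−(theta − b)))
Exponent: (0.82 − (-2.0)) = 2.8200
1/(1 + e^{-2.8200}) = 0.9437
P = 0.9437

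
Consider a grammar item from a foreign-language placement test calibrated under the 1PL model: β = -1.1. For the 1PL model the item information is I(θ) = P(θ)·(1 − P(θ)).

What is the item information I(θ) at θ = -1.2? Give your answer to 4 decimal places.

P = 1/(1+e^{0.1000}) = 0.4750
P(1−P) = 0.4750 × 0.5250 = 0.2494
I = P(1−P) = 0.24938

0.2494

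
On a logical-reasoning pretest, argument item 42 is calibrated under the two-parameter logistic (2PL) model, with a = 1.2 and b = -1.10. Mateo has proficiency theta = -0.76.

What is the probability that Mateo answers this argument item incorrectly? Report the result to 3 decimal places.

0.399

P(theta) = 1 / (1 + exp(−a(theta − b)))
Exponent: 1.2 × (-0.76 − (-1.10)) = 0.4080
1/(1 + e^{-0.4080}) = 0.6006
P(incorrect) = 1 − 0.6006 = 0.3994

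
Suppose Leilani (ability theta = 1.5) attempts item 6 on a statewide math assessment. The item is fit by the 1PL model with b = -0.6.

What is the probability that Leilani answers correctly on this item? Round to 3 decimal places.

P(theta) = 1 / (1 + exp(−(theta − b)))
Exponent: (1.5 − (-0.6)) = 2.1000
1/(1 + e^{-2.1000}) = 0.8909
P = 0.8909

0.891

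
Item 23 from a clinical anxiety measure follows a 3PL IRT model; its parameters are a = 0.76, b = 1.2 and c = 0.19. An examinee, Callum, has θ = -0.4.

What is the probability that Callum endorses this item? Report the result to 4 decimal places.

0.3752

P(θ) = c + (1 − c) · 1 / (1 + exp(−a(θ − b)))
Exponent: 0.76 × (-0.4 − 1.2) = -1.2160
1/(1 + e^{1.2160}) = 0.2286
P = 0.19 + 0.81 × 0.2286 = 0.3752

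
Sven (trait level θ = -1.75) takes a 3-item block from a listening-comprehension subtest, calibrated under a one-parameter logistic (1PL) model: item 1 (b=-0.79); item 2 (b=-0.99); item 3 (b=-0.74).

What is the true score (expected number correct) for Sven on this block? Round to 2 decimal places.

0.86

P(θ) = 1 / (1 + exp(−(θ − b)))
P_1 = 1/(1+e^{0.9600}) = 0.2769
P_2 = 1/(1+e^{0.7600}) = 0.3186
P_3 = 1/(1+e^{1.0100}) = 0.2670
E[score] = 0.2769 + 0.3186 + 0.2670 = 0.8625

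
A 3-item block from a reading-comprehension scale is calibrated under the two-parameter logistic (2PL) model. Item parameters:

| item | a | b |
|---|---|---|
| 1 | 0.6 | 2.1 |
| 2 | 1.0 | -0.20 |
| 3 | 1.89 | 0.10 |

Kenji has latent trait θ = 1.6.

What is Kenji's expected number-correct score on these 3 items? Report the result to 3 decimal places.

P(θ) = 1 / (1 + exp(−a(θ − b)))
P_1 = 1/(1+e^{0.3000}) = 0.4256
P_2 = 1/(1+e^{-1.8000}) = 0.8581
P_3 = 1/(1+e^{-2.8350}) = 0.9445
E[score] = 0.4256 + 0.8581 + 0.9445 = 2.2282

2.228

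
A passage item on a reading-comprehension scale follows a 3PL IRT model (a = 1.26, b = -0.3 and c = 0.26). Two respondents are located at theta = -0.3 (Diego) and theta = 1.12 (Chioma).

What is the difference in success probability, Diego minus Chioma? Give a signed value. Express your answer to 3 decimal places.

-0.264

P(theta) = c + (1 − c) · 1 / (1 + exp(−a(theta − b)))
P(Diego) = 0.6300  [exponent 0.0000]
P(Chioma) = 0.8941  [exponent 1.7892]
Difference = 0.6300 − 0.8941 = -0.2641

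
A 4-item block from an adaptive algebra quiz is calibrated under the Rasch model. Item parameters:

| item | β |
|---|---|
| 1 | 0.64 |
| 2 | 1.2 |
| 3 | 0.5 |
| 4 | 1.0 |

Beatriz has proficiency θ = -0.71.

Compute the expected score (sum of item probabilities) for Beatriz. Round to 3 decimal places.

0.718

P(θ) = 1 / (1 + exp(−(θ − β)))
P_1 = 1/(1+e^{1.3500}) = 0.2059
P_2 = 1/(1+e^{1.9100}) = 0.1290
P_3 = 1/(1+e^{1.2100}) = 0.2297
P_4 = 1/(1+e^{1.7100}) = 0.1532
E[score] = 0.2059 + 0.1290 + 0.2297 + 0.1532 = 0.7177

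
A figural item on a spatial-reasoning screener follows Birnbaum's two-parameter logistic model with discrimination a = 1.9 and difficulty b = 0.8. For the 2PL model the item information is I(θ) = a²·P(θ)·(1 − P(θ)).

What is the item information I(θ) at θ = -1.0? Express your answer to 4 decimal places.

0.1107

P = 1/(1+e^{3.4200}) = 0.0317
P(1−P) = 0.0317 × 0.9683 = 0.0307
I = a² × P(1−P) = 1.9² × 0.0307 = 0.11073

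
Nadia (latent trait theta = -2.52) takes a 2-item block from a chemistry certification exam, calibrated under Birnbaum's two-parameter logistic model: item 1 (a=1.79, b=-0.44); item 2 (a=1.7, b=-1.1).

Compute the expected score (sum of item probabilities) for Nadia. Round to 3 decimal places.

P(theta) = 1 / (1 + exp(−a(theta − b)))
P_1 = 1/(1+e^{3.7232}) = 0.0236
P_2 = 1/(1+e^{2.4140}) = 0.0821
E[score] = 0.0236 + 0.0821 = 0.1057

0.106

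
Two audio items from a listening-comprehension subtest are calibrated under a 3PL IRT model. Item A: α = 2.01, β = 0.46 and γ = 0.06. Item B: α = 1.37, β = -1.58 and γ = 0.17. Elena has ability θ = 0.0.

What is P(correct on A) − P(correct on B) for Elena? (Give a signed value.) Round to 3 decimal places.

-0.588

P(θ) = γ + (1 − γ) · 1 / (1 + exp(−α(θ − β)))
P_A = 0.3270
P_B = 0.9145
P_A − P_B = -0.5876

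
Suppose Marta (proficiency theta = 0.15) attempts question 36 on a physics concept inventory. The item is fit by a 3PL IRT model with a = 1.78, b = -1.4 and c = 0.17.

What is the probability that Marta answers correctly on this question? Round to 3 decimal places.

P(theta) = c + (1 − c) · 1 / (1 + exp(−a(theta − b)))
Exponent: 1.78 × (0.15 − (-1.4)) = 2.7590
1/(1 + e^{-2.7590}) = 0.9404
P = 0.17 + 0.83 × 0.9404 = 0.9505

0.951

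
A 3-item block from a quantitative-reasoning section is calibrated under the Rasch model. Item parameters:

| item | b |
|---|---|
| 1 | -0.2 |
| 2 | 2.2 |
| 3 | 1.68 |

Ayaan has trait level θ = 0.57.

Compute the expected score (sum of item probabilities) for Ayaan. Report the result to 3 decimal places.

1.095

P(θ) = 1 / (1 + exp(−(θ − b)))
P_1 = 1/(1+e^{-0.7700}) = 0.6835
P_2 = 1/(1+e^{1.6300}) = 0.1638
P_3 = 1/(1+e^{1.1100}) = 0.2479
E[score] = 0.6835 + 0.1638 + 0.2479 = 1.0952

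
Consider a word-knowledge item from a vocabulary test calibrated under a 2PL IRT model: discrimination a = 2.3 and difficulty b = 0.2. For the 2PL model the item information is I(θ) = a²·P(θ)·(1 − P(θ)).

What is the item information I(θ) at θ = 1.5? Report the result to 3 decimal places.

P = 1/(1+e^{-2.9900}) = 0.9521
P(1−P) = 0.9521 × 0.0479 = 0.0456
I = a² × P(1−P) = 2.3² × 0.0456 = 0.24116

0.241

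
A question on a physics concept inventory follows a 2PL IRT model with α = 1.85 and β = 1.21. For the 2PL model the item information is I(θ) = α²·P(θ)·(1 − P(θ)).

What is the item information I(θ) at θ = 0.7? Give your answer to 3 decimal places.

0.690

P = 1/(1+e^{0.9435}) = 0.2802
P(1−P) = 0.2802 × 0.7198 = 0.2017
I = α² × P(1−P) = 1.85² × 0.2017 = 0.69027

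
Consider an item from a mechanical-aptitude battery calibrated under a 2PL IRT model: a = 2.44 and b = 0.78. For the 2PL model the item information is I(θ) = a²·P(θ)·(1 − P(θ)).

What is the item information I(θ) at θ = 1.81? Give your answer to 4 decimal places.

P = 1/(1+e^{-2.5132}) = 0.9251
P(1−P) = 0.9251 × 0.0749 = 0.0693
I = a² × P(1−P) = 2.44² × 0.0693 = 0.41272

0.4127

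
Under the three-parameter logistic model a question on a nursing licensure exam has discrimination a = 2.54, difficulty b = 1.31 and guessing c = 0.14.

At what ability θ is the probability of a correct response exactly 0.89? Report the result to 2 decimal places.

2.07

P(θ) = c + (1 − c) · 1 / (1 + exp(−a(θ − b)))
Remove guessing floor: (0.89 − 0.14)/(1 − 0.14) = 0.8721
logit = ln(0.8721/0.1279) = 1.9196
θ = b + logit/(a) = 1.31 + 1.9196/2.5400 = 2.0657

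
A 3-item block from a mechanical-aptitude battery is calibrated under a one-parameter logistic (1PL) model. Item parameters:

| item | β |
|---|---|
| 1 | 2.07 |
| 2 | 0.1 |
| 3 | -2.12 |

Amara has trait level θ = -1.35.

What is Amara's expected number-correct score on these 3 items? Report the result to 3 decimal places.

0.905

P(θ) = 1 / (1 + exp(−(θ − β)))
P_1 = 1/(1+e^{3.4200}) = 0.0317
P_2 = 1/(1+e^{1.4500}) = 0.1900
P_3 = 1/(1+e^{-0.7700}) = 0.6835
E[score] = 0.0317 + 0.1900 + 0.6835 = 0.9052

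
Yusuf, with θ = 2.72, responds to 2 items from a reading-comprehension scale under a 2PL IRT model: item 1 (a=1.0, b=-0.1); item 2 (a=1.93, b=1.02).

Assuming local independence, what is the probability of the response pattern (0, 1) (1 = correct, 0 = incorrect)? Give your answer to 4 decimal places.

P(θ) = 1 / (1 + exp(−a(θ − b)))
P_1 = 1/(1+e^{-2.8200}) = 0.9437
P_2 = 1/(1+e^{-3.2810}) = 0.9638
L = (1−P_1) × P_2 = 0.0563 × 0.9638 = 0.05421

0.0542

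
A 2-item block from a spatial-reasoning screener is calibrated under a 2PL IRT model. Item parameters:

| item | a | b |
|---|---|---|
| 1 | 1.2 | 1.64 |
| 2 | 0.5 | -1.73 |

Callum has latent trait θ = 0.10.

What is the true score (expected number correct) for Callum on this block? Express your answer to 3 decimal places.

P(θ) = 1 / (1 + exp(−a(θ − b)))
P_1 = 1/(1+e^{1.8480}) = 0.1361
P_2 = 1/(1+e^{-0.9150}) = 0.7140
E[score] = 0.1361 + 0.7140 = 0.8501

0.850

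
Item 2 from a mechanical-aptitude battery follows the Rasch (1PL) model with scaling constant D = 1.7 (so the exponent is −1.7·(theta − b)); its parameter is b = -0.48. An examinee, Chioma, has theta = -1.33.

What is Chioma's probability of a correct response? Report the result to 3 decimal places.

0.191

P(theta) = 1 / (1 + exp(−D·(theta − b)))
Exponent: 1.7 × (-1.33 − (-0.48)) = -1.4450
1/(1 + e^{1.4450}) = 0.1908
P = 0.1908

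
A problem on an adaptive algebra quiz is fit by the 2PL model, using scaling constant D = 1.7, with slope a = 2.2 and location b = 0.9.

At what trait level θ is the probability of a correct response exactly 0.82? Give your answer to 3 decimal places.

1.305

P(θ) = 1 / (1 + exp(−D·a(θ − b)))
logit = ln(0.8200/0.1800) = 1.5163
θ = b + logit/(1.7·a) = 0.9 + 1.5163/3.7400 = 1.3054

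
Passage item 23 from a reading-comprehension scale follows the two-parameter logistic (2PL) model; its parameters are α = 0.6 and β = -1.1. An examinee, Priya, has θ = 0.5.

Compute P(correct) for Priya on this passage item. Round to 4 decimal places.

P(θ) = 1 / (1 + exp(−α(θ − β)))
Exponent: 0.6 × (0.5 − (-1.1)) = 0.9600
1/(1 + e^{-0.9600}) = 0.7231

0.7231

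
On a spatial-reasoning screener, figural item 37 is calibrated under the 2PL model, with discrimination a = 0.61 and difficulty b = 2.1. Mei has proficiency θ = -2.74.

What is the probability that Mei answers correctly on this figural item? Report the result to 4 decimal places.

P(θ) = 1 / (1 + exp(−a(θ − b)))
Exponent: 0.61 × (-2.74 − 2.1) = -2.9524
1/(1 + e^{2.9524}) = 0.0496

0.0496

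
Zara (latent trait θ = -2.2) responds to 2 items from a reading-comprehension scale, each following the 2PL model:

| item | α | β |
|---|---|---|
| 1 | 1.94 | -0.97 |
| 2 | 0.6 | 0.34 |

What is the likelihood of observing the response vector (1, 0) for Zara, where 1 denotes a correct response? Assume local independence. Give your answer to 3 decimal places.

0.069

P(θ) = 1 / (1 + exp(−α(θ − β)))
P_1 = 1/(1+e^{2.3862}) = 0.0842
P_2 = 1/(1+e^{1.5240}) = 0.1789
L = P_1 × (1−P_2) = 0.0842 × 0.8211 = 0.06916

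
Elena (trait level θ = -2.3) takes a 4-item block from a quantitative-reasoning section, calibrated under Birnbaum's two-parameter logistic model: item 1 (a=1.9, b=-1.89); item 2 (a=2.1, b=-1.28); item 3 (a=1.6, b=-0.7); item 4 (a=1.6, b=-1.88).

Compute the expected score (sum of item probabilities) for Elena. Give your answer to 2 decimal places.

0.83

P(θ) = 1 / (1 + exp(−a(θ − b)))
P_1 = 1/(1+e^{0.7790}) = 0.3145
P_2 = 1/(1+e^{2.1420}) = 0.1051
P_3 = 1/(1+e^{2.5600}) = 0.0718
P_4 = 1/(1+e^{0.6720}) = 0.3380
E[score] = 0.3145 + 0.1051 + 0.0718 + 0.3380 = 0.8294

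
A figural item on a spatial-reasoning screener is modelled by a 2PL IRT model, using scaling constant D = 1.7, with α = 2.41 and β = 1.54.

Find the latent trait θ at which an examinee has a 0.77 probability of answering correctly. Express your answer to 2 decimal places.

1.83

P(θ) = 1 / (1 + exp(−D·α(θ − β)))
logit = ln(0.7700/0.2300) = 1.2083
θ = β + logit/(1.7·α) = 1.54 + 1.2083/4.0970 = 1.8349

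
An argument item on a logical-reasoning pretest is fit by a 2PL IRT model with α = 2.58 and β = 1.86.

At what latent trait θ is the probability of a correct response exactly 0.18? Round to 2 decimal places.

1.27

P(θ) = 1 / (1 + exp(−α(θ − β)))
logit = ln(0.1800/0.8200) = -1.5163
θ = β + logit/(α) = 1.86 + (-1.5163)/2.5800 = 1.2723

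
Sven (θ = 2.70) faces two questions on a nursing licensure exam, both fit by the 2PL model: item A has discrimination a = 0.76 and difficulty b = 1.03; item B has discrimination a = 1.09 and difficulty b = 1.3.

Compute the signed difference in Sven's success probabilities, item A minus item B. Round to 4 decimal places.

P(θ) = 1 / (1 + exp(−a(θ − b)))
P_A = 0.7806
P_B = 0.8214
P_A − P_B = -0.0408

-0.0408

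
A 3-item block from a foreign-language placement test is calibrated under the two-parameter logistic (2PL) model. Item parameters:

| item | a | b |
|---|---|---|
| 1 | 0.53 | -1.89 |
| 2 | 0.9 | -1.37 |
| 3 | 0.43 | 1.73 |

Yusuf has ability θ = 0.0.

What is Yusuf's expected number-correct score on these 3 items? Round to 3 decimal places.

1.828

P(θ) = 1 / (1 + exp(−a(θ − b)))
P_1 = 1/(1+e^{-1.0017}) = 0.7314
P_2 = 1/(1+e^{-1.2330}) = 0.7743
P_3 = 1/(1+e^{0.7439}) = 0.3222
E[score] = 0.7314 + 0.7743 + 0.3222 = 1.8279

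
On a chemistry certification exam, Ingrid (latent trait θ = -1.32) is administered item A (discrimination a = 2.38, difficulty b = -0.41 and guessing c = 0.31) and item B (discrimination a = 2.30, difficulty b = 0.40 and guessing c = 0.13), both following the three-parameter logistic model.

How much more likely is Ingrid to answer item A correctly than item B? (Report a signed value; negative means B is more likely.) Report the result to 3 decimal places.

0.235

P(θ) = c + (1 − c) · 1 / (1 + exp(−a(θ − b)))
P_A = 0.3810
P_B = 0.1463
P_A − P_B = 0.2346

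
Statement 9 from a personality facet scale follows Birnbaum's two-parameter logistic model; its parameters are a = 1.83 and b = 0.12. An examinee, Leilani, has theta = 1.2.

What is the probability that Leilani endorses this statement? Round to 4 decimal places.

0.8783

P(theta) = 1 / (1 + exp(−a(theta − b)))
Exponent: 1.83 × (1.2 − 0.12) = 1.9764
1/(1 + e^{-1.9764}) = 0.8783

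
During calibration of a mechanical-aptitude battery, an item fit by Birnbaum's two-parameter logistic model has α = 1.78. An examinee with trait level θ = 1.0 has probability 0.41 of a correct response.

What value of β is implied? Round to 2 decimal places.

P(θ) = 1 / (1 + exp(−α(θ − β)))
logit(0.41) = ln(0.41/0.59) = -0.3640
β = θ − logit/(α) = 1.0 − (-0.3640)/1.7800 = 1.2045

1.20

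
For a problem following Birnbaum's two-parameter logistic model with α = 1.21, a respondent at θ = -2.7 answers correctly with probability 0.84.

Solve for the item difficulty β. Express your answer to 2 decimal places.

P(θ) = 1 / (1 + exp(−α(θ − β)))
logit(0.84) = ln(0.84/0.16) = 1.6582
β = θ − logit/(α) = -2.7 − 1.6582/1.2100 = -4.0704

-4.07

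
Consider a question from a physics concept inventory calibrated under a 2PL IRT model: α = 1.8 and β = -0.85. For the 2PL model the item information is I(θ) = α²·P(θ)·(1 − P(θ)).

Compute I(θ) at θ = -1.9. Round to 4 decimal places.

0.3694

P = 1/(1+e^{1.8900}) = 0.1312
P(1−P) = 0.1312 × 0.8688 = 0.1140
I = α² × P(1−P) = 1.8² × 0.1140 = 0.36942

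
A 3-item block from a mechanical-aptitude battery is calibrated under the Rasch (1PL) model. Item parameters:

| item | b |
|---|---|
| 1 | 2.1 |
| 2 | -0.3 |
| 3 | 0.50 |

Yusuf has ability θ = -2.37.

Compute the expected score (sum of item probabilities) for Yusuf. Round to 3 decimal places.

0.177

P(θ) = 1 / (1 + exp(−(θ − b)))
P_1 = 1/(1+e^{4.4700}) = 0.0113
P_2 = 1/(1+e^{2.0700}) = 0.1120
P_3 = 1/(1+e^{2.8700}) = 0.0537
E[score] = 0.0113 + 0.1120 + 0.0537 = 0.1770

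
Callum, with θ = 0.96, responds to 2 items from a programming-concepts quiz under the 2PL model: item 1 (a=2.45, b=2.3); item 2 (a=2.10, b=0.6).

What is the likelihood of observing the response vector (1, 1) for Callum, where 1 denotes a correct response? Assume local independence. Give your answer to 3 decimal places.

0.025

P(θ) = 1 / (1 + exp(−a(θ − b)))
P_1 = 1/(1+e^{3.2830}) = 0.0362
P_2 = 1/(1+e^{-0.7560}) = 0.6805
L = P_1 × P_2 = 0.0362 × 0.6805 = 0.02461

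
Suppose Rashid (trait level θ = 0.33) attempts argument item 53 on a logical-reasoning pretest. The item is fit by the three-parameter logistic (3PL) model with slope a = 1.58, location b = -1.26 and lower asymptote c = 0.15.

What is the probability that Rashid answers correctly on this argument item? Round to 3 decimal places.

0.936

P(θ) = c + (1 − c) · 1 / (1 + exp(−a(θ − b)))
Exponent: 1.58 × (0.33 − (-1.26)) = 2.5122
1/(1 + e^{-2.5122}) = 0.9250
P = 0.15 + 0.85 × 0.9250 = 0.9362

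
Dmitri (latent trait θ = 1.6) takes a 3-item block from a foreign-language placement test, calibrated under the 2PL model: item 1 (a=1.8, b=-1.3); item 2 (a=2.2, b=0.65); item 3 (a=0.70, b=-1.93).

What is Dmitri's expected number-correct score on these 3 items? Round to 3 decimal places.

2.807

P(θ) = 1 / (1 + exp(−a(θ − b)))
P_1 = 1/(1+e^{-5.2200}) = 0.9946
P_2 = 1/(1+e^{-2.0900}) = 0.8899
P_3 = 1/(1+e^{-2.4710}) = 0.9221
E[score] = 0.9946 + 0.8899 + 0.9221 = 2.8066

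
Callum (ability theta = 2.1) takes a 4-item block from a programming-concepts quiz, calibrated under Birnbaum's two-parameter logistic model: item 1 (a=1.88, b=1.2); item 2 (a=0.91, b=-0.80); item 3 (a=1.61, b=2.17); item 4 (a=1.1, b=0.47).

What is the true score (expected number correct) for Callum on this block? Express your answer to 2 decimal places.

3.11

P(theta) = 1 / (1 + exp(−a(theta − b)))
P_1 = 1/(1+e^{-1.6920}) = 0.8445
P_2 = 1/(1+e^{-2.6390}) = 0.9333
P_3 = 1/(1+e^{0.1127}) = 0.4719
P_4 = 1/(1+e^{-1.7930}) = 0.8573
E[score] = 0.8445 + 0.9333 + 0.4719 + 0.8573 = 3.1070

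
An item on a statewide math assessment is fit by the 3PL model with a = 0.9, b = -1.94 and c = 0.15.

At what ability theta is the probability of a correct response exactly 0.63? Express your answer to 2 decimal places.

-1.65

P(theta) = c + (1 − c) · 1 / (1 + exp(−a(theta − b)))
Remove guessing floor: (0.63 − 0.15)/(1 − 0.15) = 0.5647
logit = ln(0.5647/0.4353) = 0.2603
theta = b + logit/(a) = -1.94 + 0.2603/0.9000 = -1.6508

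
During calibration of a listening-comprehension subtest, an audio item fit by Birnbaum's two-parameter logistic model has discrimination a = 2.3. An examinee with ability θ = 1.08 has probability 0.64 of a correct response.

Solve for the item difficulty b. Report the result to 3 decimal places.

0.830

P(θ) = 1 / (1 + exp(−a(θ − b)))
logit(0.64) = ln(0.64/0.36) = 0.5754
b = θ − logit/(a) = 1.08 − 0.5754/2.3000 = 0.8298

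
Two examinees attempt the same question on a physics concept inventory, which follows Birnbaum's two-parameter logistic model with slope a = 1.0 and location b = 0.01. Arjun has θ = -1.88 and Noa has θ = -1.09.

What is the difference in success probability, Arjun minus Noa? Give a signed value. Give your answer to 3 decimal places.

P(θ) = 1 / (1 + exp(−a(θ − b)))
P(Arjun) = 0.1312  [exponent -1.8900]
P(Noa) = 0.2497  [exponent -1.1000]
Difference = 0.1312 − 0.2497 = -0.1185

-0.118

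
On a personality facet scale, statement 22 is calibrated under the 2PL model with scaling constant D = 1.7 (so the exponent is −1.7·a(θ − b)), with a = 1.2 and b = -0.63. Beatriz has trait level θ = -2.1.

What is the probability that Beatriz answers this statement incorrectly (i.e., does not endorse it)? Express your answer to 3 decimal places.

0.953

P(θ) = 1 / (1 + exp(−D·a(θ − b)))
Exponent: 1.7 × 1.2 × (-2.1 − (-0.63)) = -2.9988
1/(1 + e^{2.9988}) = 0.0475
P = 0.0475
P(incorrect) = 1 − 0.0475 = 0.9525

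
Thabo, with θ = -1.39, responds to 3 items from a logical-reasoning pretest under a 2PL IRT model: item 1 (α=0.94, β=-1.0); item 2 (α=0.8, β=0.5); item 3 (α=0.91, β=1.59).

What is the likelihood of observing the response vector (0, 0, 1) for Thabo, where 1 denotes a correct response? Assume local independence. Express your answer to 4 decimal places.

P(θ) = 1 / (1 + exp(−α(θ − β)))
P_1 = 1/(1+e^{0.3666}) = 0.4094
P_2 = 1/(1+e^{1.5120}) = 0.1806
P_3 = 1/(1+e^{2.7118}) = 0.0623
L = (1−P_1) × (1−P_2) × P_3 = 0.5906 × 0.8194 × 0.0623 = 0.03014

0.0301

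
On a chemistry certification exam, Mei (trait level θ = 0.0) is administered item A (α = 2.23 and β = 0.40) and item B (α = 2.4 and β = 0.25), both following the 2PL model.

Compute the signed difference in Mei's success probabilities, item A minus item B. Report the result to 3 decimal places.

P(θ) = 1 / (1 + exp(−α(θ − β)))
P_A = 0.2907
P_B = 0.3543
P_A − P_B = -0.0636

-0.064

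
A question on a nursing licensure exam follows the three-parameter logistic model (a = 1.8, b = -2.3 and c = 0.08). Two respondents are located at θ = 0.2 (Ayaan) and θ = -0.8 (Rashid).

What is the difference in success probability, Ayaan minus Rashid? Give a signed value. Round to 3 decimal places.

0.048

P(θ) = c + (1 − c) · 1 / (1 + exp(−a(θ − b)))
P(Ayaan) = 0.9899  [exponent 4.5000]
P(Rashid) = 0.9421  [exponent 2.7000]
Difference = 0.9899 − 0.9421 = 0.0478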